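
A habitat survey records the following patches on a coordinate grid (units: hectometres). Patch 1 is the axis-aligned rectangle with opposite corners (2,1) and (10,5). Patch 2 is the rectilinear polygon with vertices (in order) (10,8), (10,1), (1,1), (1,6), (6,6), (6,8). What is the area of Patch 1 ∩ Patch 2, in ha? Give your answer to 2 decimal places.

The intersection is the polygon with vertices (10,1), (2,1), (2,5), (10,5).
By the shoelace formula its area is 32.00.

32.00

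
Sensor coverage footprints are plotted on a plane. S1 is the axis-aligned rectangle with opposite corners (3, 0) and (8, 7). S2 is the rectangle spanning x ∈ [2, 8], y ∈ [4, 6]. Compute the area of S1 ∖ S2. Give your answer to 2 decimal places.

25.00

|S1∩S2|: x∈[3,8], y∈[4,6] → 5·2 = 10.
|S1| = 35.
|S1 ∖ S2| = |S1| − |S1∩S2| = 35 − 10 = 25.00.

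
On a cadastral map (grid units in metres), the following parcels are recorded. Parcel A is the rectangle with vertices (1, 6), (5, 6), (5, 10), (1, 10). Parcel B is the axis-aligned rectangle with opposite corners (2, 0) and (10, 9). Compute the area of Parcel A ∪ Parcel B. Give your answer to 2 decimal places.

79.00

By inclusion–exclusion:
Individual areas: |Parcel A| = 16, |Parcel B| = 72.
|Parcel A∩Parcel B|: x∈[2,5], y∈[6,9] → 3·3 = 9.
|Parcel A ∪ Parcel B| = 88 − 9 = 79.00.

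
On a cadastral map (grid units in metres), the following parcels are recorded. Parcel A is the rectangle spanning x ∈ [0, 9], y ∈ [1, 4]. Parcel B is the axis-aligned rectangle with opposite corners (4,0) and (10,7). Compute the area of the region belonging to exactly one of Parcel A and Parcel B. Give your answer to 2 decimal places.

39.00

|Parcel A∩Parcel B|: x∈[4,9], y∈[1,4] → 5·3 = 15.
|Parcel A △ Parcel B| = |Parcel A| + |Parcel B| − 2·|Parcel A∩Parcel B| = 27 + 42 − 30 = 39.00.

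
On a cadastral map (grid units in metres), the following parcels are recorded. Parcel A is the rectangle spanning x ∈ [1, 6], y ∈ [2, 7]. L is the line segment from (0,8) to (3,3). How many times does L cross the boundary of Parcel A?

1

The segment meets the boundary at (1,6.333).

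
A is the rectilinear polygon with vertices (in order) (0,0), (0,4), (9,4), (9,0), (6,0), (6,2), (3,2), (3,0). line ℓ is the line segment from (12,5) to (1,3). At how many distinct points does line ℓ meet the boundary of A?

The segment meets the boundary at (6.5,4).

1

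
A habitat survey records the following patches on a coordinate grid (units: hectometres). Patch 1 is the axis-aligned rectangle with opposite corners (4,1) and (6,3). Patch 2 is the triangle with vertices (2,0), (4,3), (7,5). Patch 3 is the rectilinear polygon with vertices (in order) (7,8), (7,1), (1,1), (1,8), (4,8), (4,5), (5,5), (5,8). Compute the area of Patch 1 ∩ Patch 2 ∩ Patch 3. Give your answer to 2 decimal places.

0.50

The intersection is the polygon with vertices (4,2), (4,3), (5,3).
By the shoelace formula its area is 0.50.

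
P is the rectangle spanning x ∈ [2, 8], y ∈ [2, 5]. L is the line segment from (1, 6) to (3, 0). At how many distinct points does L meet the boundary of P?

2

The segment meets the boundary at (2.333,2), (2,3).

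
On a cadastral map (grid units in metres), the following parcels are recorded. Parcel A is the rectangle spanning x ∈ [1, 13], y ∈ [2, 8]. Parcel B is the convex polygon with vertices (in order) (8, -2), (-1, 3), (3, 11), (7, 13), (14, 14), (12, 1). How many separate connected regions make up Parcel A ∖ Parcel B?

2

Parcel A ∖ Parcel B splits into 2 disjoint pieces (area 2.3269, area 0.25).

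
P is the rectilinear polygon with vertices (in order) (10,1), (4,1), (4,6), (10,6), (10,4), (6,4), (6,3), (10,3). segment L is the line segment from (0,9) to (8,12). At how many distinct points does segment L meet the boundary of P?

0

The segment lies entirely outside P and never meets its boundary.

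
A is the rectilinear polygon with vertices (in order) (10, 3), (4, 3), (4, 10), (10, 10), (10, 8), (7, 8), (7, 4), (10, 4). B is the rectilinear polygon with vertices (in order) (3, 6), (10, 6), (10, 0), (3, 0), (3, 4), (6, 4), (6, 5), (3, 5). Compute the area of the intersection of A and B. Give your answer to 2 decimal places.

10.00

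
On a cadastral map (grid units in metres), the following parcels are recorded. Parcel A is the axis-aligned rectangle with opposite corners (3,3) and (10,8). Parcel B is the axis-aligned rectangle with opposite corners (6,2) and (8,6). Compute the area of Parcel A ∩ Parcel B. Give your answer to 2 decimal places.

|Parcel A∩Parcel B|: x∈[6,8], y∈[3,6] → 2·3 = 6.

6.00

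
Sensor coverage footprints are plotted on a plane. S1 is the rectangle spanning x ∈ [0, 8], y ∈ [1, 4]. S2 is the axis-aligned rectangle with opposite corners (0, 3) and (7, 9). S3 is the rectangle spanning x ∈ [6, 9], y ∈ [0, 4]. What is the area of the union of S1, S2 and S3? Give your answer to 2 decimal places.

By inclusion–exclusion:
Individual areas: |S1| = 24, |S2| = 42, |S3| = 12.
|S1∩S2|: x∈[0,7], y∈[3,4] → 7·1 = 7.
|S1∩S3|: x∈[6,8], y∈[1,4] → 2·3 = 6.
|S2∩S3|: x∈[6,7], y∈[3,4] → 1·1 = 1.
|S1∩S2∩S3| = 1.
|S1 ∪ S2 ∪ S3| = 78 − 14 + 1 = 65.00.

65.00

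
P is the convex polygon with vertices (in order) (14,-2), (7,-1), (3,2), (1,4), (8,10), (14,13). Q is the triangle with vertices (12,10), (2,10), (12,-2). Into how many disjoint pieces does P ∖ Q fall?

2

P ∖ Q splits into 2 disjoint pieces (area 32.7143, area 36.8243).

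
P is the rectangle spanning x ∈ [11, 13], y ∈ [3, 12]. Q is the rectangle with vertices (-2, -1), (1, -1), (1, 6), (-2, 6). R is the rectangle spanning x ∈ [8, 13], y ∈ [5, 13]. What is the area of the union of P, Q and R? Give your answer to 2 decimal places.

65.00

By inclusion–exclusion:
Individual areas: |P| = 18, |Q| = 21, |R| = 40.
|P∩Q| = 0 (no overlap).
|P∩R|: x∈[11,13], y∈[5,12] → 2·7 = 14.
|Q∩R| = 0 (no overlap).
|P∩Q∩R| = 0.
|P ∪ Q ∪ R| = 79 − 14 + 0 = 65.00.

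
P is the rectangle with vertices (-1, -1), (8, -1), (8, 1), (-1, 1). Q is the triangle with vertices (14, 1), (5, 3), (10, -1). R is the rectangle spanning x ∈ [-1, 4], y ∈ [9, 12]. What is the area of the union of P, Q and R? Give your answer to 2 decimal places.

By inclusion–exclusion:
Individual areas: |P| = 18, |Q| = 13, |R| = 15.
|P∩Q| = 0.1.
|P∩R| = 0 (no overlap).
|Q∩R| = 0.
|P∩Q∩R| = 0.
|P ∪ Q ∪ R| = 46 − 0.1 + 0 = 45.90.

45.90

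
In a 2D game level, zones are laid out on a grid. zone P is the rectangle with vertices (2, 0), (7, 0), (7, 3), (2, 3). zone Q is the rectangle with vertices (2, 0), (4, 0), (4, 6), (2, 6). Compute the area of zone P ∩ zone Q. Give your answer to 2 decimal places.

|zone P∩zone Q|: x∈[2,4], y∈[0,3] → 2·3 = 6.

6.00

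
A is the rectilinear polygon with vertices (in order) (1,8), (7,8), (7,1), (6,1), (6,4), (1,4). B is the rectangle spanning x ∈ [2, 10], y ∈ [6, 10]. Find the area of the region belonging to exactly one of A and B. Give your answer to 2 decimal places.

|A| = 27, |B| = 32, |A∩B| = 10.
|A △ B| = |A| + |B| − 2·|A∩B| = 27 + 32 − 20 = 39.00.

39.00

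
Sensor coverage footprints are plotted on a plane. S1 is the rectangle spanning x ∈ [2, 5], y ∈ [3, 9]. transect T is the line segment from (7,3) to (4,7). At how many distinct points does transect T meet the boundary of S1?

1

The segment meets the boundary at (5,5.667).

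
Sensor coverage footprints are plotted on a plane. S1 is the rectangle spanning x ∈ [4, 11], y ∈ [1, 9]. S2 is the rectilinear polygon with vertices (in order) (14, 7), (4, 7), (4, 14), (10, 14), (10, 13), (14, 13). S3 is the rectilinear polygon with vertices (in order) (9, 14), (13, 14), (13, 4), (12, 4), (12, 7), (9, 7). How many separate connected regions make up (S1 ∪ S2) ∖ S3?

(S1 ∪ S2) ∖ S3 splits into 2 disjoint pieces (area 77, area 6).

2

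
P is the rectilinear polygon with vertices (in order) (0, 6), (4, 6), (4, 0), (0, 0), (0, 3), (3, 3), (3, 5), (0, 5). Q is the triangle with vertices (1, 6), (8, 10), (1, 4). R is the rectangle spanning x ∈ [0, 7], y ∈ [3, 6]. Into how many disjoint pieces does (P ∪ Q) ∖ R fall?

(P ∪ Q) ∖ R splits into 2 disjoint pieces (area 4.6667, area 12).

2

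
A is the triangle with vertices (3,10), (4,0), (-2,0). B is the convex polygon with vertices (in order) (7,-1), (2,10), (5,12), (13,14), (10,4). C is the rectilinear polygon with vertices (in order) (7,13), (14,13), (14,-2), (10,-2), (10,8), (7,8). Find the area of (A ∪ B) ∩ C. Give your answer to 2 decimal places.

26.65

The region (A ∪ B) ∩ C is the polygon with vertices (9,13), (12.7,13), (10,4), (10,8), (7,8), (7,12.5).
By the shoelace formula its area is 26.65.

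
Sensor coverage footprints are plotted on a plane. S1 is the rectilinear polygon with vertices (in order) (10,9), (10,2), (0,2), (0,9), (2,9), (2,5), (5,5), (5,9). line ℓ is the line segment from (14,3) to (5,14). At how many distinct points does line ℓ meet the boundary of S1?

2

The segment meets the boundary at (9.091,9), (10,7.889).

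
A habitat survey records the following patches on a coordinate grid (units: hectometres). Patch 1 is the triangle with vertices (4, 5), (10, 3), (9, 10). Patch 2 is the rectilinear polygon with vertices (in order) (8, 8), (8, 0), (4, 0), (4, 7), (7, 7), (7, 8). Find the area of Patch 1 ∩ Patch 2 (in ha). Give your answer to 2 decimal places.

9.67

The intersection is the polygon with vertices (4,5), (6,7), (7,7), (7,8), (8,8), (8,3.667).
By the shoelace formula its area is 9.67.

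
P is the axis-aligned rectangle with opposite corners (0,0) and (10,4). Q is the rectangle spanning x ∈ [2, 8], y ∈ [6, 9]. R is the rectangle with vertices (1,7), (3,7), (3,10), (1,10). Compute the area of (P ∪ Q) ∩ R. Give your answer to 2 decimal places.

The region (P ∪ Q) ∩ R is the polygon with vertices (2,9), (3,9), (3,7), (2,7).
By the shoelace formula its area is 2.00.

2.00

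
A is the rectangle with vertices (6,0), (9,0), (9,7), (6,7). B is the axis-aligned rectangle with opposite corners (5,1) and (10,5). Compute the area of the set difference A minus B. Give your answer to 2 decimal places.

|A∩B|: x∈[6,9], y∈[1,5] → 3·4 = 12.
|A| = 21.
|A ∖ B| = |A| − |A∩B| = 21 − 12 = 9.00.

9.00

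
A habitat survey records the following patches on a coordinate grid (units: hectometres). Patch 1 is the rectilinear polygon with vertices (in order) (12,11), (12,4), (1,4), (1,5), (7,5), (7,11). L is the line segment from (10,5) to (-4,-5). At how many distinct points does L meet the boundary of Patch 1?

The segment meets the boundary at (8.6,4).

1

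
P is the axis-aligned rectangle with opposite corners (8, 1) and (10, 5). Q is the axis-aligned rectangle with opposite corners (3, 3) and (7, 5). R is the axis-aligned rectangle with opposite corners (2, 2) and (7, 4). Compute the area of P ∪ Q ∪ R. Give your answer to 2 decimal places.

By inclusion–exclusion:
Individual areas: |P| = 8, |Q| = 8, |R| = 10.
|P∩Q| = 0 (no overlap).
|P∩R| = 0 (no overlap).
|Q∩R|: x∈[3,7], y∈[3,4] → 4·1 = 4.
|P∩Q∩R| = 0.
|P ∪ Q ∪ R| = 26 − 4 + 0 = 22.00.

22.00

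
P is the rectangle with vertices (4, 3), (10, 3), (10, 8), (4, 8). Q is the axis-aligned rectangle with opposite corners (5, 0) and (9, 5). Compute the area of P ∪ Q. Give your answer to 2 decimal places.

By inclusion–exclusion:
Individual areas: |P| = 30, |Q| = 20.
|P∩Q|: x∈[5,9], y∈[3,5] → 4·2 = 8.
|P ∪ Q| = 50 − 8 = 42.00.

42.00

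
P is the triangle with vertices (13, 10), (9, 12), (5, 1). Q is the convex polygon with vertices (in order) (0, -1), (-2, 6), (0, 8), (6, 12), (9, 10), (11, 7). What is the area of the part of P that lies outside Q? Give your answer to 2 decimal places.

12.43

|P| = 26, |P∩Q| = 13.5674.
|P ∖ Q| = |P| − |P∩Q| = 26 − 13.5674 = 12.43.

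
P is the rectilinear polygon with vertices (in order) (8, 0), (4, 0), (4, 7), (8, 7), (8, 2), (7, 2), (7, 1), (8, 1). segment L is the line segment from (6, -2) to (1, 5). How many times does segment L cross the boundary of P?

The segment meets the boundary at (4,0.8), (4.571,0).

2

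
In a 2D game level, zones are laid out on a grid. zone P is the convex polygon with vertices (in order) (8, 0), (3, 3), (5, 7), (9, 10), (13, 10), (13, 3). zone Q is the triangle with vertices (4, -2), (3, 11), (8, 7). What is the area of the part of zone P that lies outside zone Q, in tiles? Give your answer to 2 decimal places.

52.80

|zone P| = 69, |zone P∩zone Q| = 16.1981.
|zone P ∖ zone Q| = |zone P| − |zone P∩zone Q| = 69 − 16.1981 = 52.80.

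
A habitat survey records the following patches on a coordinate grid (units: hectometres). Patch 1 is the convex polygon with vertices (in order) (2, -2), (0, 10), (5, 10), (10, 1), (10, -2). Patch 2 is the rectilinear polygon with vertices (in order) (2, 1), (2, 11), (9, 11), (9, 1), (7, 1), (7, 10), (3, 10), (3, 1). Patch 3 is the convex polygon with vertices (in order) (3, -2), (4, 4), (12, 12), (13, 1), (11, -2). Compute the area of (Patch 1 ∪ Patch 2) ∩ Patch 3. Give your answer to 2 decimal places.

|Patch 1 ∪ Patch 2| = 103.3.
|(Patch 1 ∪ Patch 2) ∩ Patch 3| = 49.34.

49.34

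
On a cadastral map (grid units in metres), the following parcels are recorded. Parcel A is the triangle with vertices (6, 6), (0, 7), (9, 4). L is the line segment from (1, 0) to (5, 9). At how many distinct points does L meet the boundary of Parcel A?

2

The segment meets the boundary at (3.828,6.362), (3.581,5.806).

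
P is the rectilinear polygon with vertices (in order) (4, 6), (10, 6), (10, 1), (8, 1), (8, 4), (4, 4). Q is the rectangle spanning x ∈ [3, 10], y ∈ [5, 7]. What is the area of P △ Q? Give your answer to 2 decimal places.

|P| = 18, |Q| = 14, |P∩Q| = 6.
|P △ Q| = |P| + |Q| − 2·|P∩Q| = 18 + 14 − 12 = 20.00.

20.00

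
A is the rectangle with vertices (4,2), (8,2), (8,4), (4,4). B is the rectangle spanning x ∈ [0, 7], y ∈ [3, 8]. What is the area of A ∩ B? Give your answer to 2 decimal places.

3.00

|A∩B|: x∈[4,7], y∈[3,4] → 3·1 = 3.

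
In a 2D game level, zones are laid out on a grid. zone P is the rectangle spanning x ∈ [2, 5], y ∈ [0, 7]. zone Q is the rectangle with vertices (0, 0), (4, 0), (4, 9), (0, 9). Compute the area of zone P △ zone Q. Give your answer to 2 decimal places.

29.00

|zone P∩zone Q|: x∈[2,4], y∈[0,7] → 2·7 = 14.
|zone P △ zone Q| = |zone P| + |zone Q| − 2·|zone P∩zone Q| = 21 + 36 − 28 = 29.00.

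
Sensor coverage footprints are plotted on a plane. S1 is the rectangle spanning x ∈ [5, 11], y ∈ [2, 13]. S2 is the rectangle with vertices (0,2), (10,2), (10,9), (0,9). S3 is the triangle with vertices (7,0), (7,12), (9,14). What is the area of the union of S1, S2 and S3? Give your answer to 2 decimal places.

101.71

By inclusion–exclusion:
Individual areas: |S1| = 66, |S2| = 70, |S3| = 12.
|S1∩S2|: x∈[5,10], y∈[2,9] → 5·7 = 35.
|S1∩S3| = 11.2857.
|S2∩S3| = 5.5.
|S1∩S2∩S3| = 5.5.
|S1 ∪ S2 ∪ S3| = 148 − 51.7857 + 5.5 = 101.71.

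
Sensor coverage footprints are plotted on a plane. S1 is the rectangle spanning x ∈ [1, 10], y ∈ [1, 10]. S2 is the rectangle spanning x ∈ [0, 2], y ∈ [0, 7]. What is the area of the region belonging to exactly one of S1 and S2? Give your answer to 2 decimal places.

|S1∩S2|: x∈[1,2], y∈[1,7] → 1·6 = 6.
|S1 △ S2| = |S1| + |S2| − 2·|S1∩S2| = 81 + 14 − 12 = 83.00.

83.00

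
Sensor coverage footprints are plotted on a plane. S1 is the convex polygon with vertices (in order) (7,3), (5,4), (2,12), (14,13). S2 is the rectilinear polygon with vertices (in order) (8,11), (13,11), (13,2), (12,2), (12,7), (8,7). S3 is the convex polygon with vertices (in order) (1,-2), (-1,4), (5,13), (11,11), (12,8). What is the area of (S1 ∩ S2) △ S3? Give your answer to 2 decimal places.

87.18

|S1 ∩ S2| = 12.8.
|(S1 ∩ S2) ∩ S3| = 11.5613.
|(S1 ∩ S2) △ S3| = 12.8 + 97.5 − 23.1226 = 87.18.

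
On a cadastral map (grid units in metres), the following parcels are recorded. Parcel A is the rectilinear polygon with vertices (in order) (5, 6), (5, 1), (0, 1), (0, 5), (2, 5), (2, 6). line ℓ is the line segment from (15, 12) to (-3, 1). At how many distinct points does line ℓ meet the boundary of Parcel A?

2

The segment meets the boundary at (0,2.833), (5,5.889).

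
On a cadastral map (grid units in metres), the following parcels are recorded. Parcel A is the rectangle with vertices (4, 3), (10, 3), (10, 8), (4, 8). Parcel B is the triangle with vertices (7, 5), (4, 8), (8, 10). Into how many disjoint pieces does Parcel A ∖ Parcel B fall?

Parcel A ∖ Parcel B is a single connected region.

1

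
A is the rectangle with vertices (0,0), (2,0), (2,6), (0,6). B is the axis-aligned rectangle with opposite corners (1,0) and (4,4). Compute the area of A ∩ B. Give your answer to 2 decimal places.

4.00

|A∩B|: x∈[1,2], y∈[0,4] → 1·4 = 4.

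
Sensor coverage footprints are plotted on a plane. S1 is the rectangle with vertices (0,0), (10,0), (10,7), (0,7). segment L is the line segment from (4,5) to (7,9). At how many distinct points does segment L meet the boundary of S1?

The segment meets the boundary at (5.5,7).

1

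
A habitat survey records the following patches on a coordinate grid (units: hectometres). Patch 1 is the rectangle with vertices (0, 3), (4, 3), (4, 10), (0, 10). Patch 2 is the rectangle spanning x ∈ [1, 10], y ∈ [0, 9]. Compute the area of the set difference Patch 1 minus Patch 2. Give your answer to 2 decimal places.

|Patch 1∩Patch 2|: x∈[1,4], y∈[3,9] → 3·6 = 18.
|Patch 1| = 28.
|Patch 1 ∖ Patch 2| = |Patch 1| − |Patch 1∩Patch 2| = 28 − 18 = 10.00.

10.00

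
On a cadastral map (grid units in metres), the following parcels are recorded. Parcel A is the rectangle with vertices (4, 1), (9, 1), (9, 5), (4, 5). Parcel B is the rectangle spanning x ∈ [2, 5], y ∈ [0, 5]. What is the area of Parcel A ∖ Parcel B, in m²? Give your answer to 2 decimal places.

16.00

|Parcel A∩Parcel B|: x∈[4,5], y∈[1,5] → 1·4 = 4.
|Parcel A| = 20.
|Parcel A ∖ Parcel B| = |Parcel A| − |Parcel A∩Parcel B| = 20 − 4 = 16.00.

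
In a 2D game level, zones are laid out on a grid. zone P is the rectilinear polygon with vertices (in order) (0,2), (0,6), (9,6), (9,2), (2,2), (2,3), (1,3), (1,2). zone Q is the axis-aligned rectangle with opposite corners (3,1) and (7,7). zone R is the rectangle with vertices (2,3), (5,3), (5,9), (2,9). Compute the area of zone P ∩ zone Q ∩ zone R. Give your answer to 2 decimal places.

6.00

The intersection is the polygon with vertices (3,6), (5,6), (5,3), (3,3).
By the shoelace formula its area is 6.00.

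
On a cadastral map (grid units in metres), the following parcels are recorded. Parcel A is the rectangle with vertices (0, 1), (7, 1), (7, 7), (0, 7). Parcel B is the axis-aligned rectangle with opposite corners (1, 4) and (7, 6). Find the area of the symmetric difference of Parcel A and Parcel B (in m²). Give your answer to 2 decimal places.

30.00

|Parcel A∩Parcel B|: x∈[1,7], y∈[4,6] → 6·2 = 12.
|Parcel A △ Parcel B| = |Parcel A| + |Parcel B| − 2·|Parcel A∩Parcel B| = 42 + 12 − 24 = 30.00.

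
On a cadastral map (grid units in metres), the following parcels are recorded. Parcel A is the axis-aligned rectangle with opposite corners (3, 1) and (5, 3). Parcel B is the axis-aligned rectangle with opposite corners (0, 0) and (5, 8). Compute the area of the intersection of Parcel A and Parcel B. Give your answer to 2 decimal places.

4.00

|Parcel A∩Parcel B|: x∈[3,5], y∈[1,3] → 2·2 = 4.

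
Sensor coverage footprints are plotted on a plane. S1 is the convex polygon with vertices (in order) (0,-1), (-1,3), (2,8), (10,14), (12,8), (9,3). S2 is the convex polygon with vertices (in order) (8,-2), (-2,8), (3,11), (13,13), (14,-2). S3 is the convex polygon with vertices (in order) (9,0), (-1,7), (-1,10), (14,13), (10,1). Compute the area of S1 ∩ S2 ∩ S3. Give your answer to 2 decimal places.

71.00

The intersection is the polygon with vertices (6.727,11.546), (10.562,12.312), (12,8), (9,3), (6.379,1.835), (0.69,5.817), (2,8).
By the shoelace formula its area is 71.00.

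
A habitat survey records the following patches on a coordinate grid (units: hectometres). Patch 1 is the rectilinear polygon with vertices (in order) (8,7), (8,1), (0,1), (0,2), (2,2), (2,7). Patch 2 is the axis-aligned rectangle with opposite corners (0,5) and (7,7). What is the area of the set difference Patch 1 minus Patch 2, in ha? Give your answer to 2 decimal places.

28.00

|Patch 1| = 38, |Patch 1∩Patch 2| = 10.
|Patch 1 ∖ Patch 2| = |Patch 1| − |Patch 1∩Patch 2| = 38 − 10 = 28.00.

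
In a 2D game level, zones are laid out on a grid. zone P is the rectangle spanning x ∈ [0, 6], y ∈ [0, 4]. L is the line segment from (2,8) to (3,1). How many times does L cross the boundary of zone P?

1

The segment meets the boundary at (2.571,4).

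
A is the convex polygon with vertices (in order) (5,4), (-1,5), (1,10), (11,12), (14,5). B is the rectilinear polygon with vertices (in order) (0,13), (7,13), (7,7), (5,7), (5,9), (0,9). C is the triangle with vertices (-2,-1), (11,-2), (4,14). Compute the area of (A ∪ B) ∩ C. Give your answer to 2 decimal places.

38.90

The region (A ∪ B) ∩ C is the polygon with vertices (4.438,13), (8.219,4.358), (5,4), (0.312,4.781), (3.6,13).
By the shoelace formula its area is 38.90.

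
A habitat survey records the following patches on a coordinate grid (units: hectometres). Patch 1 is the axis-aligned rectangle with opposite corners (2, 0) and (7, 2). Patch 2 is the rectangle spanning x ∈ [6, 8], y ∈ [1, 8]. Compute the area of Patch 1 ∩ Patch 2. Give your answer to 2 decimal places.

|Patch 1∩Patch 2|: x∈[6,7], y∈[1,2] → 1·1 = 1.

1.00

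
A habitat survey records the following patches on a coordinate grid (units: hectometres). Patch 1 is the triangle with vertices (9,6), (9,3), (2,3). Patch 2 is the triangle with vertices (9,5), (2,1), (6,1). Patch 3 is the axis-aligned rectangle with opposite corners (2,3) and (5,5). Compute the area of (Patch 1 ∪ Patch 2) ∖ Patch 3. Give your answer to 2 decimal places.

|Patch 1 ∪ Patch 2| = 16.5.
|(Patch 1 ∪ Patch 2) ∩ Patch 3| = 1.9286.
|(Patch 1 ∪ Patch 2) ∖ Patch 3| = 16.5 − 1.9286 = 14.57.

14.57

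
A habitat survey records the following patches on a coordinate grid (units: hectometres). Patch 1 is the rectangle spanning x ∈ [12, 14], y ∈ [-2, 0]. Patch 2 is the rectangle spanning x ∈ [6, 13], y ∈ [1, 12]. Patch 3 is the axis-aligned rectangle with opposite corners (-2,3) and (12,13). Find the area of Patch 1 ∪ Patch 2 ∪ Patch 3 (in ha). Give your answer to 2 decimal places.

By inclusion–exclusion:
Individual areas: |Patch 1| = 4, |Patch 2| = 77, |Patch 3| = 140.
|Patch 1∩Patch 2| = 0 (no overlap).
|Patch 1∩Patch 3| = 0 (no overlap).
|Patch 2∩Patch 3|: x∈[6,12], y∈[3,12] → 6·9 = 54.
|Patch 1∩Patch 2∩Patch 3| = 0.
|Patch 1 ∪ Patch 2 ∪ Patch 3| = 221 − 54 + 0 = 167.00.

167.00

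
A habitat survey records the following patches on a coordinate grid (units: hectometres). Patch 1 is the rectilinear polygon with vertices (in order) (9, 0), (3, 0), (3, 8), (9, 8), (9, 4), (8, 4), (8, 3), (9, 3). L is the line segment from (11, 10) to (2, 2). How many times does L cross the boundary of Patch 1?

The segment meets the boundary at (3,2.889), (8.75,8).

2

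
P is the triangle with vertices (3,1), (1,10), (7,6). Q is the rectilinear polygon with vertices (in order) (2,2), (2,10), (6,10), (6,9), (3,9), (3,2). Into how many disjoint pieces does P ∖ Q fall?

P ∖ Q splits into 2 disjoint pieces (area 15.4444, area 1.9167).

2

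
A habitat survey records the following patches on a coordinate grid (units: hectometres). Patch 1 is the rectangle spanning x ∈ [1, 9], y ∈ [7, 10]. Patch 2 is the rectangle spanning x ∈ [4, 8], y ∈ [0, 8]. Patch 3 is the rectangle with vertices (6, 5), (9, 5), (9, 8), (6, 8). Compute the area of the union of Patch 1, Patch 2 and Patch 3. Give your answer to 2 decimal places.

By inclusion–exclusion:
Individual areas: |Patch 1| = 24, |Patch 2| = 32, |Patch 3| = 9.
|Patch 1∩Patch 2|: x∈[4,8], y∈[7,8] → 4·1 = 4.
|Patch 1∩Patch 3|: x∈[6,9], y∈[7,8] → 3·1 = 3.
|Patch 2∩Patch 3|: x∈[6,8], y∈[5,8] → 2·3 = 6.
|Patch 1∩Patch 2∩Patch 3| = 2.
|Patch 1 ∪ Patch 2 ∪ Patch 3| = 65 − 13 + 2 = 54.00.

54.00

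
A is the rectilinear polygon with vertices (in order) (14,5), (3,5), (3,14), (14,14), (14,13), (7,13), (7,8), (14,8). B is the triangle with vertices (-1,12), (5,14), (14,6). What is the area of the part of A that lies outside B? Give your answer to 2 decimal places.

46.09

|A| = 64, |A∩B| = 17.9056.
|A ∖ B| = |A| − |A∩B| = 64 − 17.9056 = 46.09.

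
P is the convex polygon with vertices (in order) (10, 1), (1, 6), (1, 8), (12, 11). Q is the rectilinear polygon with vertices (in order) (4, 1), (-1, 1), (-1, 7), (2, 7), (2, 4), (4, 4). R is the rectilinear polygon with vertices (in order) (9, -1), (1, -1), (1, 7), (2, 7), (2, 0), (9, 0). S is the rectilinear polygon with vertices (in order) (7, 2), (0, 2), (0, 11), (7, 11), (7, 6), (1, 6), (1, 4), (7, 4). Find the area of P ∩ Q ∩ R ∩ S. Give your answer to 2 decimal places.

1.00

The intersection is the polygon with vertices (2,7), (2,6), (1,6), (1,7).
By the shoelace formula its area is 1.00.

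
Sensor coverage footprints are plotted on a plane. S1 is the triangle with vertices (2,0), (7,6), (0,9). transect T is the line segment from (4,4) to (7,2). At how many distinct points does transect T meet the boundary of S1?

1

The segment meets the boundary at (4.857,3.429).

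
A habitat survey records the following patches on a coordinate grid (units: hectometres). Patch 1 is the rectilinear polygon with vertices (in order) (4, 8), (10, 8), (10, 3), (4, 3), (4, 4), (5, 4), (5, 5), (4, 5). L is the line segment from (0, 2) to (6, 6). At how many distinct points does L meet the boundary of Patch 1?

1

The segment meets the boundary at (4.5,5).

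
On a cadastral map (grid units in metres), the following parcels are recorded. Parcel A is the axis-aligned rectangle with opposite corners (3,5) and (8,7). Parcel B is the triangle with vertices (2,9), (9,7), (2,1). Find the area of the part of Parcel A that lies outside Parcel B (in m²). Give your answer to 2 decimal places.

|Parcel A| = 10, |Parcel A∩Parcel B| = 9.2381.
|Parcel A ∖ Parcel B| = |Parcel A| − |Parcel A∩Parcel B| = 10 − 9.2381 = 0.76.

0.76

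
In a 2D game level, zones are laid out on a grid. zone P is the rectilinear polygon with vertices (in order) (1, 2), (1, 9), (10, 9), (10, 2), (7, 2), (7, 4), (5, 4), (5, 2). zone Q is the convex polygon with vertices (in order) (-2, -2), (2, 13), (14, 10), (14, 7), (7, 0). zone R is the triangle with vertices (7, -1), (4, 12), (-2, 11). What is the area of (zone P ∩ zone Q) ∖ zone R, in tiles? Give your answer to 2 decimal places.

|zone P ∩ zone Q| = 58.5.
|(zone P ∩ zone Q) ∩ zone R| = 19.9712.
|(zone P ∩ zone Q) ∖ zone R| = 58.5 − 19.9712 = 38.53.

38.53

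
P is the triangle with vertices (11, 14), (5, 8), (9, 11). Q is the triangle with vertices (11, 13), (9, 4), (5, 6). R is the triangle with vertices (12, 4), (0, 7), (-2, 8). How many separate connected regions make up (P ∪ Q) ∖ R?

3

(P ∪ Q) ∖ R splits into 3 disjoint pieces (area 3, area 1.1842, area 18.209).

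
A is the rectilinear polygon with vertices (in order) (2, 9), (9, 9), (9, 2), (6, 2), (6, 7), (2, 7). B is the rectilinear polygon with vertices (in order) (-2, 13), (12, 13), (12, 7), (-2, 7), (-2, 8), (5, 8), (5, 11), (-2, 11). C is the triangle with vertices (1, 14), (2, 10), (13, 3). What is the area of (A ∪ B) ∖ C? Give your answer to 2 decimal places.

70.26

|A ∪ B| = 81.
|(A ∪ B) ∩ C| = 10.7403.
|(A ∪ B) ∖ C| = 81 − 10.7403 = 70.26.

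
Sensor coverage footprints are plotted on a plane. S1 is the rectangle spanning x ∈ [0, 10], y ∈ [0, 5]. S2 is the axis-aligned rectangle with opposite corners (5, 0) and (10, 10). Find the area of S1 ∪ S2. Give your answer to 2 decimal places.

75.00

By inclusion–exclusion:
Individual areas: |S1| = 50, |S2| = 50.
|S1∩S2|: x∈[5,10], y∈[0,5] → 5·5 = 25.
|S1 ∪ S2| = 100 − 25 = 75.00.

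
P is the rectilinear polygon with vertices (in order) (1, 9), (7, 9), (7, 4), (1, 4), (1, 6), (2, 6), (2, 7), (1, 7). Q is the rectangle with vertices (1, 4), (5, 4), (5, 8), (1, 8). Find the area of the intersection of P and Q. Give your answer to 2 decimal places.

The intersection is the polygon with vertices (1,4), (1,6), (2,6), (2,7), (1,7), (1,8), (5,8), (5,4).
By the shoelace formula its area is 15.00.

15.00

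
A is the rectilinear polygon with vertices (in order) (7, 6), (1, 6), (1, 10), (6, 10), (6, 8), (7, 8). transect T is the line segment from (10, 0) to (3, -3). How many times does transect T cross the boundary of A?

The segment lies entirely outside A and never meets its boundary.

0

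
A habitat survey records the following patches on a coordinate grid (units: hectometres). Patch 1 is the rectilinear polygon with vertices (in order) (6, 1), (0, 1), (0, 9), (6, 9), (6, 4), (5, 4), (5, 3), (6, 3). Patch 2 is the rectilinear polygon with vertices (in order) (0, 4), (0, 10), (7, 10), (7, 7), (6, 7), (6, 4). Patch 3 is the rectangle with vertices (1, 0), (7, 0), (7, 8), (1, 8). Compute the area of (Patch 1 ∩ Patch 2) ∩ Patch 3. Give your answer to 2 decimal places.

The region (Patch 1 ∩ Patch 2) ∩ Patch 3 is the polygon with vertices (6,7), (6,4), (5,4), (1,4), (1,8), (6,8).
By the shoelace formula its area is 20.00.

20.00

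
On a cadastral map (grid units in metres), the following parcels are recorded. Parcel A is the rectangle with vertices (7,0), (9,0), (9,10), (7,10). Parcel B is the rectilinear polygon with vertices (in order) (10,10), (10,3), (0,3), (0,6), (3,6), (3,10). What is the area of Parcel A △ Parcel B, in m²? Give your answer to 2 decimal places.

50.00

|Parcel A| = 20, |Parcel B| = 58, |Parcel A∩Parcel B| = 14.
|Parcel A △ Parcel B| = |Parcel A| + |Parcel B| − 2·|Parcel A∩Parcel B| = 20 + 58 − 28 = 50.00.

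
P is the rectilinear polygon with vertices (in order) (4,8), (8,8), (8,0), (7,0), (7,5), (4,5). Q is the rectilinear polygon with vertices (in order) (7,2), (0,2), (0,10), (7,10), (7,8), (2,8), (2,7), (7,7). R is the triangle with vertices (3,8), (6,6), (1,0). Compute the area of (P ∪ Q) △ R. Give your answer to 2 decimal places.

51.92

|P ∪ Q| = 62.
|(P ∪ Q) ∩ R| = 12.0417.
|(P ∪ Q) △ R| = 62 + 14 − 24.0833 = 51.92.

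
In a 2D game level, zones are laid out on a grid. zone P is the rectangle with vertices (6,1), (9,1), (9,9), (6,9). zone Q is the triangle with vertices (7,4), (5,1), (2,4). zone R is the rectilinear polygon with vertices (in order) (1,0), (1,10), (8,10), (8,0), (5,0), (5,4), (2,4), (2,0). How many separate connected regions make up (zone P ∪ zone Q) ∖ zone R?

(zone P ∪ zone Q) ∖ zone R splits into 2 disjoint pieces (area 8, area 4.5).

2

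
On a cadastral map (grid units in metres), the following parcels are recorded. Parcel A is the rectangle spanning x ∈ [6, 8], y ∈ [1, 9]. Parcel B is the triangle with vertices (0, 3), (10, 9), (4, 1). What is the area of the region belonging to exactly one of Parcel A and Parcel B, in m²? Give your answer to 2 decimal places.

29.20

|Parcel A| = 16, |Parcel B| = 22, |Parcel A∩Parcel B| = 4.4.
|Parcel A △ Parcel B| = |Parcel A| + |Parcel B| − 2·|Parcel A∩Parcel B| = 16 + 22 − 8.8 = 29.20.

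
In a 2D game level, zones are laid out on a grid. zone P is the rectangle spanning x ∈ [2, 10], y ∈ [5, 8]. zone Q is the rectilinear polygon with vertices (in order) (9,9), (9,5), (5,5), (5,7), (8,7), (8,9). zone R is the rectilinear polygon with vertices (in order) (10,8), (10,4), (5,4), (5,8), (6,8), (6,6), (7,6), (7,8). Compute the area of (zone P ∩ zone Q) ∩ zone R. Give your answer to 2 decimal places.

|zone P ∩ zone Q| = 9.
|(zone P ∩ zone Q) ∩ zone R| = 8.00.

8.00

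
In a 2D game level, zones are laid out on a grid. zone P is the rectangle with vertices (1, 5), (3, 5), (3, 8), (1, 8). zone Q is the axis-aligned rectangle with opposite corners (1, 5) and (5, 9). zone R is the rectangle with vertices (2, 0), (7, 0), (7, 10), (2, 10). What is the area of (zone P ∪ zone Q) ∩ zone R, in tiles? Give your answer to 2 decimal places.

The region (zone P ∪ zone Q) ∩ zone R is the polygon with vertices (5,9), (5,5), (3,5), (2,5), (2,9).
By the shoelace formula its area is 12.00.

12.00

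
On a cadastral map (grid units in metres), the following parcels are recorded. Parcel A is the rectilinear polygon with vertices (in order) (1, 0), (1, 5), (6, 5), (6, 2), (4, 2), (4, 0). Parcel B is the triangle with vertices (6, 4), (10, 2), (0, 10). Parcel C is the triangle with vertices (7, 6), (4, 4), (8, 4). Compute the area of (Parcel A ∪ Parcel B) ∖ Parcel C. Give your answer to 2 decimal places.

24.27

|Parcel A ∪ Parcel B| = 26.5.
|(Parcel A ∪ Parcel B) ∩ Parcel C| = 2.2273.
|(Parcel A ∪ Parcel B) ∖ Parcel C| = 26.5 − 2.2273 = 24.27.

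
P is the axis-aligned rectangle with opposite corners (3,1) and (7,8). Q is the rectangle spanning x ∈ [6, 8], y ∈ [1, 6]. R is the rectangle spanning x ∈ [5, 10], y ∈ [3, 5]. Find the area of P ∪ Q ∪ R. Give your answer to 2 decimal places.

By inclusion–exclusion:
Individual areas: |P| = 28, |Q| = 10, |R| = 10.
|P∩Q|: x∈[6,7], y∈[1,6] → 1·5 = 5.
|P∩R|: x∈[5,7], y∈[3,5] → 2·2 = 4.
|Q∩R|: x∈[6,8], y∈[3,5] → 2·2 = 4.
|P∩Q∩R| = 2.
|P ∪ Q ∪ R| = 48 − 13 + 2 = 37.00.

37.00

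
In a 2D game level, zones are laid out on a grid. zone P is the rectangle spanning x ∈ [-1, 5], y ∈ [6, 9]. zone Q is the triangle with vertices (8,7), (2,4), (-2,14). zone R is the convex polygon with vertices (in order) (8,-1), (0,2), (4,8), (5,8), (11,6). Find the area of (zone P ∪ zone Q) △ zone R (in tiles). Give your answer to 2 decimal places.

|zone P ∪ zone Q| = 40.8.
|(zone P ∪ zone Q) ∩ zone R| = 10.625.
|(zone P ∪ zone Q) △ zone R| = 40.8 + 58.5 − 21.25 = 78.05.

78.05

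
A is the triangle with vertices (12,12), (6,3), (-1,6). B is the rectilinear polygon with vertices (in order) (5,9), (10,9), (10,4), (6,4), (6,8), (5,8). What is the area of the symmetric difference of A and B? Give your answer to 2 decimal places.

|A| = 40.5, |B| = 21, |A∩B| = 12.609.
|A △ B| = |A| + |B| − 2·|A∩B| = 40.5 + 21 − 25.2179 = 36.28.

36.28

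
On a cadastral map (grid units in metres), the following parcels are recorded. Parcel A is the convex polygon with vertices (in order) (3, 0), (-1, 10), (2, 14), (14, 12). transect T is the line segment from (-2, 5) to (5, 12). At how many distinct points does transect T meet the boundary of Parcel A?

The segment meets the boundary at (0.143,7.143).

1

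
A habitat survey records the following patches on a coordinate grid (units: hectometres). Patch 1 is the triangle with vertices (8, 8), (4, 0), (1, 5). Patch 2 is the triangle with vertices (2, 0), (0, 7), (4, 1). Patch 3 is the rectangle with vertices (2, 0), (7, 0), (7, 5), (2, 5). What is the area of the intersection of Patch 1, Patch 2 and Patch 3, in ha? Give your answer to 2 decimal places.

1.44

The intersection is the polygon with vertices (4,1), (3.538,0.769), (2,3.333), (2,4).
By the shoelace formula its area is 1.44.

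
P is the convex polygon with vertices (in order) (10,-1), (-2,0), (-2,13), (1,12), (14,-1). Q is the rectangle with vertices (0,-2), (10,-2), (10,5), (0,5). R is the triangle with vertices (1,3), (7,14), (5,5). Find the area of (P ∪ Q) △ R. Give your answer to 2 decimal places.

130.12

|P ∪ Q| = 135.1667.
|(P ∪ Q) ∩ R| = 10.5241.
|(P ∪ Q) △ R| = 135.1667 + 16 − 21.0481 = 130.12.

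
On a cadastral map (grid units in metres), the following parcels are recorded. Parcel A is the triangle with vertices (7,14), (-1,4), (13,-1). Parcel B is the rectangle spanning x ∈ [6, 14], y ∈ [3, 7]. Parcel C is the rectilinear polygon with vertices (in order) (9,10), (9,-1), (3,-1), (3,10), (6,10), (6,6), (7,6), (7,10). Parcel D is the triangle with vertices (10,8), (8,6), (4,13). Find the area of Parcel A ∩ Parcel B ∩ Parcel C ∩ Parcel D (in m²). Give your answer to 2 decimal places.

The intersection is the polygon with vertices (9,7), (8,6), (7.429,7).
By the shoelace formula its area is 0.79.

0.79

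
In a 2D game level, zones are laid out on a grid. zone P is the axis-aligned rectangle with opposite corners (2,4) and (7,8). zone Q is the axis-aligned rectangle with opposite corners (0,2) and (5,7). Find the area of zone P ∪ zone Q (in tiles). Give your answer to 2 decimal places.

By inclusion–exclusion:
Individual areas: |zone P| = 20, |zone Q| = 25.
|zone P∩zone Q|: x∈[2,5], y∈[4,7] → 3·3 = 9.
|zone P ∪ zone Q| = 45 − 9 = 36.00.

36.00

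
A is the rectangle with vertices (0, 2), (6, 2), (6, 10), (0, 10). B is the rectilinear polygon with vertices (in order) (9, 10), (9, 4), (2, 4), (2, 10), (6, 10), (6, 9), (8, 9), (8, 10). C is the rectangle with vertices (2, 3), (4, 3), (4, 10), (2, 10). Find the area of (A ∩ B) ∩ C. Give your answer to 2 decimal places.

12.00

The region (A ∩ B) ∩ C is the polygon with vertices (2,4), (2,10), (4,10), (4,4).
By the shoelace formula its area is 12.00.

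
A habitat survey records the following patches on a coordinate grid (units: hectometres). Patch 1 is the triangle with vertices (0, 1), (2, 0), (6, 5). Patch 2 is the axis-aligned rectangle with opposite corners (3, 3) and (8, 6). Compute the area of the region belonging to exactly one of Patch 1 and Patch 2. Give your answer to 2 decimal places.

|Patch 1| = 7, |Patch 2| = 15, |Patch 1∩Patch 2| = 1.4.
|Patch 1 △ Patch 2| = |Patch 1| + |Patch 2| − 2·|Patch 1∩Patch 2| = 7 + 15 − 2.8 = 19.20.

19.20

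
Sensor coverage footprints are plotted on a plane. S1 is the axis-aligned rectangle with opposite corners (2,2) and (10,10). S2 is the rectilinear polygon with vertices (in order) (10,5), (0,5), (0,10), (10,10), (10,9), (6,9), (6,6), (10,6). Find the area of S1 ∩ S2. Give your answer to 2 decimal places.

The intersection is the polygon with vertices (10,5), (2,5), (2,10), (10,10), (10,9), (6,9), (6,6), (10,6).
By the shoelace formula its area is 28.00.

28.00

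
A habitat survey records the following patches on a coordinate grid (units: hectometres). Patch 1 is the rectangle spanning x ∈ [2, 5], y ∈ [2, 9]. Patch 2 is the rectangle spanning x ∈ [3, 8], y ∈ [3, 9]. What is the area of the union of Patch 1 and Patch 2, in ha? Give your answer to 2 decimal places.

39.00

By inclusion–exclusion:
Individual areas: |Patch 1| = 21, |Patch 2| = 30.
|Patch 1∩Patch 2|: x∈[3,5], y∈[3,9] → 2·6 = 12.
|Patch 1 ∪ Patch 2| = 51 − 12 = 39.00.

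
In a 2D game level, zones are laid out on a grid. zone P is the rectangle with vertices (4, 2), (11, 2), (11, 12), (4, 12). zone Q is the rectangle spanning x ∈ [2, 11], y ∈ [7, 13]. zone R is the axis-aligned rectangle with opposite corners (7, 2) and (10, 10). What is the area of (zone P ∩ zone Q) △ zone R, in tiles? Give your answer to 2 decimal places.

|zone P ∩ zone Q| = 35.
|(zone P ∩ zone Q) ∩ zone R| = 9.
|(zone P ∩ zone Q) △ zone R| = 35 + 24 − 18 = 41.00.

41.00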